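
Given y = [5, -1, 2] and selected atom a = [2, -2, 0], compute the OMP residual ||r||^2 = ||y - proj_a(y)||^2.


a^T a = 8.
a^T y = 12.
coeff = 12/8 = 3/2.
||r||^2 = 12.

12


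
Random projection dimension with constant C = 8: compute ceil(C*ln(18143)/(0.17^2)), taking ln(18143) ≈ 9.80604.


ln(18143) ≈ 9.80604.
eps^2 = 0.17^2 = 0.0289.
C*ln(N)/eps^2 ≈ 8*9.80604/0.0289 ≈ 2714.4747.
m = ceil(2714.4747) = 2715.

2715


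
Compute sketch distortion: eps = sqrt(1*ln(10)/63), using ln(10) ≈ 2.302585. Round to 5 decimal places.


ln(10) ≈ 2.302585.
1*ln(N)/m ≈ 1*2.302585/63 ≈ 0.03654897.
eps = sqrt(0.03654897) ≈ 0.1911778 ≈ 0.19118.

0.19118


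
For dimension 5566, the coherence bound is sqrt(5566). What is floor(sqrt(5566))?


74^2 = 5476 <= 5566 < 5625 = 75^2, so 74 <= sqrt(5566) < 75.
floor(sqrt(5566)) = 74.

74


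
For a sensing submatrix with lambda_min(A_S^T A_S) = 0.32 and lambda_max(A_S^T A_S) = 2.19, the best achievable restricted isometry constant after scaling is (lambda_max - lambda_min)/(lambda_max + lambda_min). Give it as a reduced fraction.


lambda_max - lambda_min = 2.19 - 0.32 = 1.87.
lambda_max + lambda_min = 2.19 + 0.32 = 2.51.
delta = 1.87/2.51 = 187/251.

187/251


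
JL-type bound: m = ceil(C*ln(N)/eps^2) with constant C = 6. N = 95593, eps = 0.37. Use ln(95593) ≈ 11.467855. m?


ln(95593) ≈ 11.467855.
eps^2 = 0.37^2 = 0.1369.
C*ln(N)/eps^2 ≈ 6*11.467855/0.1369 ≈ 502.6087.
m = ceil(502.6087) = 503.

503


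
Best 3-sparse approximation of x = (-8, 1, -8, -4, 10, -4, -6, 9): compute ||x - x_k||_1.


Sorted |x_i| descending: [10, 9, 8, 8, 6, 4, 4, 1]
Keep top 3: [10, 9, 8]
Tail entries: [8, 6, 4, 4, 1]
L1 error = sum of tail = 23.

23


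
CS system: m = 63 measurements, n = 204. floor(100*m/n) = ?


100*m/n = 100*63/204 ≈ 30.8824.
floor = 30.

30


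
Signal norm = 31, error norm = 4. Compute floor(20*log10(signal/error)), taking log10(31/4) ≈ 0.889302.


||x||/||e|| = 31/4.
log10(31/4) ≈ 0.889302.
20*log10(||x||/||e||) ≈ 20*0.889302 = 17.78604.
floor(17.78604) = 17.

17


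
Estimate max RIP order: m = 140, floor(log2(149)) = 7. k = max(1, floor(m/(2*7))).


floor(log2(149)) = 7.
2*7 = 14.
m/(2*floor(log2(n))) = 140/14 ≈ 10.0.
floor = 10.
k = max(1, 10) = 10.

10


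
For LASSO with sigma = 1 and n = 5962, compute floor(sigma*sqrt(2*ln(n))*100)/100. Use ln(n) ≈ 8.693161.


ln(5962) ≈ 8.693161.
2*ln(n) ≈ 17.386322.
sqrt(2*ln(n)) ≈ sqrt(17.386322) ≈ 4.169691.
lambda ≈ 1*4.169691 = 4.169691.
floor(lambda*100)/100 = 4.16.

4.16


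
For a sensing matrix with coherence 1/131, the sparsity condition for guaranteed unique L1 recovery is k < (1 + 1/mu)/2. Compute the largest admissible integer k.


1/mu = 131.
1 + 1/mu = 132.
(1 + 1/mu)/2 = 66 is an integer and the inequality is strict, so k_max = 66 - 1 = 65.

65


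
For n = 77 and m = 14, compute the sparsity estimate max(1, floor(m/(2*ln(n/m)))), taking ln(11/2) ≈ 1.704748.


n/m = 77/14 = 11/2.
ln(n/m) ≈ 1.704748.
2*ln(n/m) ≈ 3.409496.
m/(2*ln(n/m)) ≈ 14/3.409496 ≈ 4.1062.
floor = 4.
k_max = max(1, 4) = 4.

4


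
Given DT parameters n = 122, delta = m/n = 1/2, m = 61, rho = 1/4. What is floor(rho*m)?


m = 1/2*122 = 61.
rho = 1/4.
rho*m = 1/4*61 = 15.25.
k = floor(15.25) = 15.

15


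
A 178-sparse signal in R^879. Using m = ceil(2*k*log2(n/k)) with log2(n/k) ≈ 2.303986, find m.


log2(n/k) = log2(879/178) ≈ 2.303986.
2*k*log2(n/k) ≈ 2*178*2.303986 = 820.219016.
m = ceil(820.219016) = 821.

821


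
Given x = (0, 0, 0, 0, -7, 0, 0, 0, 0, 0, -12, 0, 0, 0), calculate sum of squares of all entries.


Non-zero entries: [(4, -7), (10, -12)]
Squares: [49, 144]
||x||_2^2 = sum = 193.

193


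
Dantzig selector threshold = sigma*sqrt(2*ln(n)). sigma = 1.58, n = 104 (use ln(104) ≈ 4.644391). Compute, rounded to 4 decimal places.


ln(104) ≈ 4.644391.
2*ln(n) ≈ 9.288782.
sqrt(2*ln(n)) ≈ sqrt(9.288782) ≈ 3.04775.
threshold ≈ 1.58*3.04775 = 4.815445 ≈ 4.8154.

4.8154


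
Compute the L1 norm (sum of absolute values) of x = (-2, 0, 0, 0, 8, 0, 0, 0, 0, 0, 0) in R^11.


Non-zero entries: [(0, -2), (4, 8)]
Absolute values: [2, 8]
||x||_1 = sum = 10.

10


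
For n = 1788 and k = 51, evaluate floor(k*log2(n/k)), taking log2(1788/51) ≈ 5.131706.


log2(n/k) = log2(1788/51) ≈ 5.131706.
k*log2(n/k) ≈ 51*5.131706 = 261.717006.
floor(261.717006) = 261.

261


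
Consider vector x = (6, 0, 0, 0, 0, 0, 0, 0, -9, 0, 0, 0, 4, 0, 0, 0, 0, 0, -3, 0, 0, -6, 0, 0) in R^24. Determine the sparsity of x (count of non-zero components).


Non-zero positions: [0, 8, 12, 18, 21].
Sparsity = 5.

5


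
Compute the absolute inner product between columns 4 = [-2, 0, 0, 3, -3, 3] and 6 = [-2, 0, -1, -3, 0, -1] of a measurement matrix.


Inner product: -2*-2 + 0*0 + 0*-1 + 3*-3 + -3*0 + 3*-1
Products: [4, 0, 0, -9, 0, -3]
Sum = -8.
|dot| = 8.

8


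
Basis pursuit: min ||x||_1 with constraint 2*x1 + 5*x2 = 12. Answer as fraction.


Axis intercepts:
  x1 = 6, x2 = 0: L1 = 6
  x1 = 0, x2 = 12/5: L1 = 12/5
x* = (0, 12/5)
||x*||_1 = 12/5.

12/5


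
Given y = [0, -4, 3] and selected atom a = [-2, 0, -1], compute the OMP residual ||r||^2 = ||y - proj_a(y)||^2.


a^T a = 5.
a^T y = -3.
coeff = -3/5 = -3/5.
||r||^2 = 116/5.

116/5


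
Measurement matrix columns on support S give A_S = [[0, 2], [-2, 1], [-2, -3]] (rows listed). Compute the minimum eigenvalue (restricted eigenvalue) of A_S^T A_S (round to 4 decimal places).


A_S^T A_S = [[8, 4], [4, 14]].
trace = 22.
det = 96.
disc = trace^2 - 4*det = 484 - 4*96 = 100.
sqrt(100) = 10.
lam_min = (22 - 10)/2 = 6 = 6.0000.

6.0000


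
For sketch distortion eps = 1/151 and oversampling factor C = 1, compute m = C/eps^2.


1/eps = 151.
(1/eps)^2 = 22801.
m = 1*22801 = 22801.

22801


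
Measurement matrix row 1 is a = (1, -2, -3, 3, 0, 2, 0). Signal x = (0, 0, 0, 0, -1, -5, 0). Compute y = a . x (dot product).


Non-zero terms: ['0*-1', '2*-5']
Products: [0, -10]
y = sum = -10.

-10


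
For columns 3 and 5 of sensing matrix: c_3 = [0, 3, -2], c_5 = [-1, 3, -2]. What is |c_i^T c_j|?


Inner product: 0*-1 + 3*3 + -2*-2
Products: [0, 9, 4]
Sum = 13.
|dot| = 13.

13


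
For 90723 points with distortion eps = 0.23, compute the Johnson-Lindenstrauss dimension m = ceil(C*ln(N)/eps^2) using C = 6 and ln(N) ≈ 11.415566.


ln(90723) ≈ 11.415566.
eps^2 = 0.23^2 = 0.0529.
C*ln(N)/eps^2 ≈ 6*11.415566/0.0529 ≈ 1294.7712.
m = ceil(1294.7712) = 1295.

1295


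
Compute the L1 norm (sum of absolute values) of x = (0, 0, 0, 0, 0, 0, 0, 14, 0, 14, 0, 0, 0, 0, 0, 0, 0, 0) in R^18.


Non-zero entries: [(7, 14), (9, 14)]
Absolute values: [14, 14]
||x||_1 = sum = 28.

28


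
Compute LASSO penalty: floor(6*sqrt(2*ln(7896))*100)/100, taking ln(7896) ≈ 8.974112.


ln(7896) ≈ 8.974112.
2*ln(n) ≈ 17.948224.
sqrt(2*ln(n)) ≈ sqrt(17.948224) ≈ 4.236534.
lambda ≈ 6*4.236534 = 25.419204.
floor(lambda*100)/100 = 25.41.

25.41


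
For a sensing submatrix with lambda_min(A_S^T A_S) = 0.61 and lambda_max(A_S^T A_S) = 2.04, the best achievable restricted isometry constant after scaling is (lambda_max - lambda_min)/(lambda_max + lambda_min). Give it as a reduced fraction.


lambda_max - lambda_min = 2.04 - 0.61 = 1.43.
lambda_max + lambda_min = 2.04 + 0.61 = 2.65.
delta = 1.43/2.65 = 143/265.

143/265


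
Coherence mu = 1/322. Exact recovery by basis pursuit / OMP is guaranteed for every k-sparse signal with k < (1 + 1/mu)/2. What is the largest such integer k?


1/mu = 322.
1 + 1/mu = 323.
(1 + 1/mu)/2 = 161.5 is not an integer, so k_max = floor(161.5) = 161.

161


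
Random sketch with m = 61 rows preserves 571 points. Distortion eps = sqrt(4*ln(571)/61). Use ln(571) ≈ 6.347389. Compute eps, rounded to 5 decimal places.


ln(571) ≈ 6.347389.
4*ln(N)/m ≈ 4*6.347389/61 ≈ 0.41622223.
eps = sqrt(0.41622223) ≈ 0.6451529 ≈ 0.64515.

0.64515


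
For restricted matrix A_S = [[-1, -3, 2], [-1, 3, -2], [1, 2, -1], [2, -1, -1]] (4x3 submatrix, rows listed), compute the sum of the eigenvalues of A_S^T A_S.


Sum of eigenvalues of A_S^T A_S = trace(A_S^T A_S) = sum of squared column norms of A_S.
A_S^T A_S diagonal: [7, 23, 10].
trace = 7 + 23 + 10 = 40.

40


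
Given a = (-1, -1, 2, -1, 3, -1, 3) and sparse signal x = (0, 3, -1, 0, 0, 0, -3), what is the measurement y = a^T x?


Non-zero terms: ['-1*3', '2*-1', '3*-3']
Products: [-3, -2, -9]
y = sum = -14.

-14


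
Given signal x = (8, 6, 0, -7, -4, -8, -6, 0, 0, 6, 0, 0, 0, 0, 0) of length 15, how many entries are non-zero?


Non-zero positions: [0, 1, 3, 4, 5, 6, 9].
Sparsity = 7.

7


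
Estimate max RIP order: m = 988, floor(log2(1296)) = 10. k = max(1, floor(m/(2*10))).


floor(log2(1296)) = 10.
2*10 = 20.
m/(2*floor(log2(n))) = 988/20 ≈ 49.4.
floor = 49.
k = max(1, 49) = 49.

49


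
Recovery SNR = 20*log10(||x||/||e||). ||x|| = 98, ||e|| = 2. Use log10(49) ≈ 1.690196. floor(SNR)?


||x||/||e|| = 98/2 = 49.
log10(49) ≈ 1.690196.
20*log10(||x||/||e||) ≈ 20*1.690196 = 33.80392.
floor(33.80392) = 33.

33


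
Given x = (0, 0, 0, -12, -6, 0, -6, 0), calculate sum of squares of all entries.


Non-zero entries: [(3, -12), (4, -6), (6, -6)]
Squares: [144, 36, 36]
||x||_2^2 = sum = 216.

216


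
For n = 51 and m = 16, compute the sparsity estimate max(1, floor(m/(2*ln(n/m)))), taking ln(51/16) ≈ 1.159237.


n/m = 51/16.
ln(n/m) ≈ 1.159237.
2*ln(n/m) ≈ 2.318474.
m/(2*ln(n/m)) ≈ 16/2.318474 ≈ 6.9011.
floor = 6.
k_max = max(1, 6) = 6.

6


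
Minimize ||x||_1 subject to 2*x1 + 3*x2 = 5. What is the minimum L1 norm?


Axis intercepts:
  x1 = 5/2, x2 = 0: L1 = 5/2
  x1 = 0, x2 = 5/3: L1 = 5/3
x* = (0, 5/3)
||x*||_1 = 5/3.

5/3


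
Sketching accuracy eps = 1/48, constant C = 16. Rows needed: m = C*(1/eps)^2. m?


1/eps = 48.
(1/eps)^2 = 2304.
m = 16*2304 = 36864.

36864


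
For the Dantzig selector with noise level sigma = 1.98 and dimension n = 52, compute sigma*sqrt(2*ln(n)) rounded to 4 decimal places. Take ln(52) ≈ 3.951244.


ln(52) ≈ 3.951244.
2*ln(n) ≈ 7.902488.
sqrt(2*ln(n)) ≈ sqrt(7.902488) ≈ 2.811136.
threshold ≈ 1.98*2.811136 = 5.56604928 ≈ 5.5660.

5.5660


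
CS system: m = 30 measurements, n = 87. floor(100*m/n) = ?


100*m/n = 100*30/87 ≈ 34.4828.
floor = 34.

34


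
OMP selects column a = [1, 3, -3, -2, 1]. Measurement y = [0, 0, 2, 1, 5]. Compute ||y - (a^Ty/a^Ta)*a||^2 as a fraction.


a^T a = 24.
a^T y = -3.
coeff = -3/24 = -1/8.
||r||^2 = 237/8.

237/8


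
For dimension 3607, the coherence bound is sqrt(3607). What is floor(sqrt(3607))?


60^2 = 3600 <= 3607 < 3721 = 61^2, so 60 <= sqrt(3607) < 61.
floor(sqrt(3607)) = 60.

60


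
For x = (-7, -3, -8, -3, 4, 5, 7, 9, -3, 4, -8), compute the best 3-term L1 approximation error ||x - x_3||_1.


Sorted |x_i| descending: [9, 8, 8, 7, 7, 5, 4, 4, 3, 3, 3]
Keep top 3: [9, 8, 8]
Tail entries: [7, 7, 5, 4, 4, 3, 3, 3]
L1 error = sum of tail = 36.

36


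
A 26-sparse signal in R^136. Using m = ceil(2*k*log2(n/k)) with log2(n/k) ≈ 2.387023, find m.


log2(n/k) = log2(136/26) ≈ 2.387023.
2*k*log2(n/k) ≈ 2*26*2.387023 = 124.125196.
m = ceil(124.125196) = 125.

125


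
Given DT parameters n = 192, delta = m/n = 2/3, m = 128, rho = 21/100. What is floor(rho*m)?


m = 2/3*192 = 128.
rho = 21/100.
rho*m = 21/100*128 = 26.88.
k = floor(26.88) = 26.

26


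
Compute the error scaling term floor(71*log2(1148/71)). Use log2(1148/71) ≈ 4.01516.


log2(n/k) = log2(1148/71) ≈ 4.01516.
k*log2(n/k) ≈ 71*4.01516 = 285.07636.
floor(285.07636) = 285.

285


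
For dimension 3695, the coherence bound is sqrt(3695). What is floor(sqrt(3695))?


60^2 = 3600 <= 3695 < 3721 = 61^2, so 60 <= sqrt(3695) < 61.
floor(sqrt(3695)) = 60.

60


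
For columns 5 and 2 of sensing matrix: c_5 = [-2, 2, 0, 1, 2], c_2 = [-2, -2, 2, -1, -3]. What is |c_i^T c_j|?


Inner product: -2*-2 + 2*-2 + 0*2 + 1*-1 + 2*-3
Products: [4, -4, 0, -1, -6]
Sum = -7.
|dot| = 7.

7


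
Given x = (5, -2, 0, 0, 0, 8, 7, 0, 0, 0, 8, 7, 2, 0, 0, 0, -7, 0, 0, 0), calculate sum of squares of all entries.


Non-zero entries: [(0, 5), (1, -2), (5, 8), (6, 7), (10, 8), (11, 7), (12, 2), (16, -7)]
Squares: [25, 4, 64, 49, 64, 49, 4, 49]
||x||_2^2 = sum = 308.

308


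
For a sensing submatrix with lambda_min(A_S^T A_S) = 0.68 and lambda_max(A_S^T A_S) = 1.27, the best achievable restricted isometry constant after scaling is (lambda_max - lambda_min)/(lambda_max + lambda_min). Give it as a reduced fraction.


lambda_max - lambda_min = 1.27 - 0.68 = 0.59.
lambda_max + lambda_min = 1.27 + 0.68 = 1.95.
delta = 0.59/1.95 = 59/195.

59/195


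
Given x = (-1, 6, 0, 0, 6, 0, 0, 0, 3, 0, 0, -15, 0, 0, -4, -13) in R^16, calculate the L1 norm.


Non-zero entries: [(0, -1), (1, 6), (4, 6), (8, 3), (11, -15), (14, -4), (15, -13)]
Absolute values: [1, 6, 6, 3, 15, 4, 13]
||x||_1 = sum = 48.

48


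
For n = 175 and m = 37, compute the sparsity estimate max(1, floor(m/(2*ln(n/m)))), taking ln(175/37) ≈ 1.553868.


n/m = 175/37.
ln(n/m) ≈ 1.553868.
2*ln(n/m) ≈ 3.107736.
m/(2*ln(n/m)) ≈ 37/3.107736 ≈ 11.9058.
floor = 11.
k_max = max(1, 11) = 11.

11


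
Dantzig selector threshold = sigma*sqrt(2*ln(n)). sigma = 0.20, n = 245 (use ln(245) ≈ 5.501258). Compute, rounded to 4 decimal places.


ln(245) ≈ 5.501258.
2*ln(n) ≈ 11.002516.
sqrt(2*ln(n)) ≈ sqrt(11.002516) ≈ 3.317004.
threshold ≈ 0.20*3.317004 = 0.6634008 ≈ 0.6634.

0.6634


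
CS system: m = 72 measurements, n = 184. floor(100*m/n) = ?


100*m/n = 100*72/184 ≈ 39.1304.
floor = 39.

39


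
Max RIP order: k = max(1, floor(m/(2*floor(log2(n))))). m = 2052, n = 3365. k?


floor(log2(3365)) = 11.
2*11 = 22.
m/(2*floor(log2(n))) = 2052/22 ≈ 93.2727.
floor = 93.
k = max(1, 93) = 93.

93


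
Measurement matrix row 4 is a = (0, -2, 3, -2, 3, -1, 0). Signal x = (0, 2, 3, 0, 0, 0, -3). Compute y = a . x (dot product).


Non-zero terms: ['-2*2', '3*3', '0*-3']
Products: [-4, 9, 0]
y = sum = 5.

5


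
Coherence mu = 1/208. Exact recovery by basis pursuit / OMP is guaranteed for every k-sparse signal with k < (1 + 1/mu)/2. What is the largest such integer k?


1/mu = 208.
1 + 1/mu = 209.
(1 + 1/mu)/2 = 104.5 is not an integer, so k_max = floor(104.5) = 104.

104


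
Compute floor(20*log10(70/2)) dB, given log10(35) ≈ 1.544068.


||x||/||e|| = 70/2 = 35.
log10(35) ≈ 1.544068.
20*log10(||x||/||e||) ≈ 20*1.544068 = 30.88136.
floor(30.88136) = 30.

30


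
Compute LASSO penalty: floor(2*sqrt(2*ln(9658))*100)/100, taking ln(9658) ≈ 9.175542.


ln(9658) ≈ 9.175542.
2*ln(n) ≈ 18.351084.
sqrt(2*ln(n)) ≈ sqrt(18.351084) ≈ 4.283817.
lambda ≈ 2*4.283817 = 8.567634.
floor(lambda*100)/100 = 8.56.

8.56


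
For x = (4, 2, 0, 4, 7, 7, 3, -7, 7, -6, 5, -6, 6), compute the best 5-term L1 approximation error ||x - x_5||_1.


Sorted |x_i| descending: [7, 7, 7, 7, 6, 6, 6, 5, 4, 4, 3, 2, 0]
Keep top 5: [7, 7, 7, 7, 6]
Tail entries: [6, 6, 5, 4, 4, 3, 2, 0]
L1 error = sum of tail = 30.

30


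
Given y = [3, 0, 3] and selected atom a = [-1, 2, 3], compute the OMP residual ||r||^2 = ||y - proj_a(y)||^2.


a^T a = 14.
a^T y = 6.
coeff = 6/14 = 3/7.
||r||^2 = 108/7.

108/7


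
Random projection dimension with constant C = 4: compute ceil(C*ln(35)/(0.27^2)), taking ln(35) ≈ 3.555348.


ln(35) ≈ 3.555348.
eps^2 = 0.27^2 = 0.0729.
C*ln(N)/eps^2 ≈ 4*3.555348/0.0729 ≈ 195.0808.
m = ceil(195.0808) = 196.

196


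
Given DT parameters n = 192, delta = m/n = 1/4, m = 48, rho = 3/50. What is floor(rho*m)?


m = 1/4*192 = 48.
rho = 3/50.
rho*m = 3/50*48 = 2.88.
k = floor(2.88) = 2.

2


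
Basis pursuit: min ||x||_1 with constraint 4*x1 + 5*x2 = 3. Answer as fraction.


Axis intercepts:
  x1 = 3/4, x2 = 0: L1 = 3/4
  x1 = 0, x2 = 3/5: L1 = 3/5
x* = (0, 3/5)
||x*||_1 = 3/5.

3/5


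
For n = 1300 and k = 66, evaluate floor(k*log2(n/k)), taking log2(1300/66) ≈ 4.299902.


log2(n/k) = log2(1300/66) ≈ 4.299902.
k*log2(n/k) ≈ 66*4.299902 = 283.793532.
floor(283.793532) = 283.

283


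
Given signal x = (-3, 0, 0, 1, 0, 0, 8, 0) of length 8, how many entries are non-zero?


Non-zero positions: [0, 3, 6].
Sparsity = 3.

3


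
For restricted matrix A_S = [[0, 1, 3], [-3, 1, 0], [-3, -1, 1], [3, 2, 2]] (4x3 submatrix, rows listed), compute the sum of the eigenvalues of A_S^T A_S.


Sum of eigenvalues of A_S^T A_S = trace(A_S^T A_S) = sum of squared column norms of A_S.
A_S^T A_S diagonal: [27, 7, 14].
trace = 27 + 7 + 14 = 48.

48


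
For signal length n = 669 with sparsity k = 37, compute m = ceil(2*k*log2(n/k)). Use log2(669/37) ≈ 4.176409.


log2(n/k) = log2(669/37) ≈ 4.176409.
2*k*log2(n/k) ≈ 2*37*4.176409 = 309.054266.
m = ceil(309.054266) = 310.

310


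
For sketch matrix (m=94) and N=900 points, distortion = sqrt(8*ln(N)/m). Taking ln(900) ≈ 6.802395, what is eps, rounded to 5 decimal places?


ln(900) ≈ 6.802395.
8*ln(N)/m ≈ 8*6.802395/94 ≈ 0.57892723.
eps = sqrt(0.57892723) ≈ 0.7608727 ≈ 0.76087.

0.76087


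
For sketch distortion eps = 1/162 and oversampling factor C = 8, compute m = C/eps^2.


1/eps = 162.
(1/eps)^2 = 26244.
m = 8*26244 = 209952.

209952


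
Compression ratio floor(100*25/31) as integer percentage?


100*m/n = 100*25/31 ≈ 80.6452.
floor = 80.

80


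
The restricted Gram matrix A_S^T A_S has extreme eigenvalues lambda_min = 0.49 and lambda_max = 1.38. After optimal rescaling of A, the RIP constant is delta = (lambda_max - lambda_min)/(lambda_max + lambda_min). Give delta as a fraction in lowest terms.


lambda_max - lambda_min = 1.38 - 0.49 = 0.89.
lambda_max + lambda_min = 1.38 + 0.49 = 1.87.
delta = 0.89/1.87 = 89/187.

89/187


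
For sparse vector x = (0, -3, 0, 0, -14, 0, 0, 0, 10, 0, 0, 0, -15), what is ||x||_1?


Non-zero entries: [(1, -3), (4, -14), (8, 10), (12, -15)]
Absolute values: [3, 14, 10, 15]
||x||_1 = sum = 42.

42


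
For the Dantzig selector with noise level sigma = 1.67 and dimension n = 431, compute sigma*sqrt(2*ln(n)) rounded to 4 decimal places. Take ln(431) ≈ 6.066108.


ln(431) ≈ 6.066108.
2*ln(n) ≈ 12.132216.
sqrt(2*ln(n)) ≈ sqrt(12.132216) ≈ 3.483133.
threshold ≈ 1.67*3.483133 = 5.81683211 ≈ 5.8168.

5.8168


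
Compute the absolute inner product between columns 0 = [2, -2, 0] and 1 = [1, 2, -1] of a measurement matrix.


Inner product: 2*1 + -2*2 + 0*-1
Products: [2, -4, 0]
Sum = -2.
|dot| = 2.

2


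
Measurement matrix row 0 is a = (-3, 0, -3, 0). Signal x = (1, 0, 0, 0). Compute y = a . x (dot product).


Non-zero terms: ['-3*1']
Products: [-3]
y = sum = -3.

-3


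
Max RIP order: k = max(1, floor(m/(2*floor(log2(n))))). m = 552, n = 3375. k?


floor(log2(3375)) = 11.
2*11 = 22.
m/(2*floor(log2(n))) = 552/22 ≈ 25.0909.
floor = 25.
k = max(1, 25) = 25.

25


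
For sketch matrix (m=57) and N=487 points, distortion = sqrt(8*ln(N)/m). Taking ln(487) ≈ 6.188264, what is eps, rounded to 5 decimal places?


ln(487) ≈ 6.188264.
8*ln(N)/m ≈ 8*6.188264/57 ≈ 0.86852828.
eps = sqrt(0.86852828) ≈ 0.9319486 ≈ 0.93195.

0.93195


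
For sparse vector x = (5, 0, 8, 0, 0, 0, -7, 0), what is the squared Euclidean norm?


Non-zero entries: [(0, 5), (2, 8), (6, -7)]
Squares: [25, 64, 49]
||x||_2^2 = sum = 138.

138


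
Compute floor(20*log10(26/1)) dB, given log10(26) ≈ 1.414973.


||x||/||e|| = 26/1 = 26.
log10(26) ≈ 1.414973.
20*log10(||x||/||e||) ≈ 20*1.414973 = 28.29946.
floor(28.29946) = 28.

28


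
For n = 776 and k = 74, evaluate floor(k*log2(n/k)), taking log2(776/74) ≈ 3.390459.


log2(n/k) = log2(776/74) ≈ 3.390459.
k*log2(n/k) ≈ 74*3.390459 = 250.893966.
floor(250.893966) = 250.

250


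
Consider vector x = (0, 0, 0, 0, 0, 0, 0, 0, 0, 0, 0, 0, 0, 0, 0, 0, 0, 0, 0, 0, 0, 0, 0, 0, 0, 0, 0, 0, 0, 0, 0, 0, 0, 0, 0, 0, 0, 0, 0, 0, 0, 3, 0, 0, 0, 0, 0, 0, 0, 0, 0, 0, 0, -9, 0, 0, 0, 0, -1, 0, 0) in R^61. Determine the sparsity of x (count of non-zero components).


Non-zero positions: [41, 53, 58].
Sparsity = 3.

3


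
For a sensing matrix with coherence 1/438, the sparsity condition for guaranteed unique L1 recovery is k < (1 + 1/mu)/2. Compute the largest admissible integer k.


1/mu = 438.
1 + 1/mu = 439.
(1 + 1/mu)/2 = 219.5 is not an integer, so k_max = floor(219.5) = 219.

219


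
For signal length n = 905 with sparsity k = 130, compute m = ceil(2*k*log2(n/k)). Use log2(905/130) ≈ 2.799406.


log2(n/k) = log2(905/130) ≈ 2.799406.
2*k*log2(n/k) ≈ 2*130*2.799406 = 727.84556.
m = ceil(727.84556) = 728.

728


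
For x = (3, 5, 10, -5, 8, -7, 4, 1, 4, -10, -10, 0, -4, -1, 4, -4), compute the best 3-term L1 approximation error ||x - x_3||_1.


Sorted |x_i| descending: [10, 10, 10, 8, 7, 5, 5, 4, 4, 4, 4, 4, 3, 1, 1, 0]
Keep top 3: [10, 10, 10]
Tail entries: [8, 7, 5, 5, 4, 4, 4, 4, 4, 3, 1, 1, 0]
L1 error = sum of tail = 50.

50


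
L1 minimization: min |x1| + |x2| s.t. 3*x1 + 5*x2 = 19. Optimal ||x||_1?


Axis intercepts:
  x1 = 19/3, x2 = 0: L1 = 19/3
  x1 = 0, x2 = 19/5: L1 = 19/5
x* = (0, 19/5)
||x*||_1 = 19/5.

19/5


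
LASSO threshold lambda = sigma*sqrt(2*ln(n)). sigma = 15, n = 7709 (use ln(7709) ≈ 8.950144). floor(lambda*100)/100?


ln(7709) ≈ 8.950144.
2*ln(n) ≈ 17.900288.
sqrt(2*ln(n)) ≈ sqrt(17.900288) ≈ 4.230873.
lambda ≈ 15*4.230873 = 63.463095.
floor(lambda*100)/100 = 63.46.

63.46


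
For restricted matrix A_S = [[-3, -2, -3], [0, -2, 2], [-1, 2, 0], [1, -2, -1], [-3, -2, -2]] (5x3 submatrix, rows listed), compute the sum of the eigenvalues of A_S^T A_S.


Sum of eigenvalues of A_S^T A_S = trace(A_S^T A_S) = sum of squared column norms of A_S.
A_S^T A_S diagonal: [20, 20, 18].
trace = 20 + 20 + 18 = 58.

58


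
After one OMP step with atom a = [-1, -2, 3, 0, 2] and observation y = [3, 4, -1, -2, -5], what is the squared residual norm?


a^T a = 18.
a^T y = -24.
coeff = -24/18 = -4/3.
||r||^2 = 23.

23


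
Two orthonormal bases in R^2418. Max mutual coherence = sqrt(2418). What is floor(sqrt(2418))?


49^2 = 2401 <= 2418 < 2500 = 50^2, so 49 <= sqrt(2418) < 50.
floor(sqrt(2418)) = 49.

49


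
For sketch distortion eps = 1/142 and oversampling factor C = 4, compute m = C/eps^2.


1/eps = 142.
(1/eps)^2 = 20164.
m = 4*20164 = 80656.

80656


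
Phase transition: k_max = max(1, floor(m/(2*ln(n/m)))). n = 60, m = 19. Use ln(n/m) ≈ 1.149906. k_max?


n/m = 60/19.
ln(n/m) ≈ 1.149906.
2*ln(n/m) ≈ 2.299812.
m/(2*ln(n/m)) ≈ 19/2.299812 ≈ 8.2615.
floor = 8.
k_max = max(1, 8) = 8.

8


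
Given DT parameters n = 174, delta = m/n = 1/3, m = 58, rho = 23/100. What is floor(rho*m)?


m = 1/3*174 = 58.
rho = 23/100.
rho*m = 23/100*58 = 13.34.
k = floor(13.34) = 13.

13


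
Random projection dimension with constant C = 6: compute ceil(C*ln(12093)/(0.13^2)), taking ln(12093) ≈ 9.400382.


ln(12093) ≈ 9.400382.
eps^2 = 0.13^2 = 0.0169.
C*ln(N)/eps^2 ≈ 6*9.400382/0.0169 ≈ 3337.4137.
m = ceil(3337.4137) = 3338.

3338


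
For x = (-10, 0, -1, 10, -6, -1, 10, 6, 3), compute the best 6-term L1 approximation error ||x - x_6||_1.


Sorted |x_i| descending: [10, 10, 10, 6, 6, 3, 1, 1, 0]
Keep top 6: [10, 10, 10, 6, 6, 3]
Tail entries: [1, 1, 0]
L1 error = sum of tail = 2.

2


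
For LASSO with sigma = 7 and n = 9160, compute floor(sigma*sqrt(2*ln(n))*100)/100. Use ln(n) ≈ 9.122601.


ln(9160) ≈ 9.122601.
2*ln(n) ≈ 18.245202.
sqrt(2*ln(n)) ≈ sqrt(18.245202) ≈ 4.27144.
lambda ≈ 7*4.27144 = 29.90008.
floor(lambda*100)/100 = 29.90.

29.90


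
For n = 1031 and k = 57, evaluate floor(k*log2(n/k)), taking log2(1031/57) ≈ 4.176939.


log2(n/k) = log2(1031/57) ≈ 4.176939.
k*log2(n/k) ≈ 57*4.176939 = 238.085523.
floor(238.085523) = 238.

238


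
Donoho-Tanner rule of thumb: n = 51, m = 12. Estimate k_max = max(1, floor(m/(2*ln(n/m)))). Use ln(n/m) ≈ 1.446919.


n/m = 51/12 = 17/4.
ln(n/m) ≈ 1.446919.
2*ln(n/m) ≈ 2.893838.
m/(2*ln(n/m)) ≈ 12/2.893838 ≈ 4.1467.
floor = 4.
k_max = max(1, 4) = 4.

4


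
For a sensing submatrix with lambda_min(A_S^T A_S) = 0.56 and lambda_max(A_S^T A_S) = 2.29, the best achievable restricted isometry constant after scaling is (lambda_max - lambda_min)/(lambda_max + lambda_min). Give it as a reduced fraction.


lambda_max - lambda_min = 2.29 - 0.56 = 1.73.
lambda_max + lambda_min = 2.29 + 0.56 = 2.85.
delta = 1.73/2.85 = 173/285.

173/285


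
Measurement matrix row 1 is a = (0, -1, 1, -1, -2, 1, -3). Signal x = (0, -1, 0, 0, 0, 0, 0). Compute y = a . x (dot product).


Non-zero terms: ['-1*-1']
Products: [1]
y = sum = 1.

1


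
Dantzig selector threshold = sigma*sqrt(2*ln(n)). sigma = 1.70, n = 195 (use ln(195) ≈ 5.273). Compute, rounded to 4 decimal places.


ln(195) ≈ 5.273.
2*ln(n) ≈ 10.546.
sqrt(2*ln(n)) ≈ sqrt(10.546) ≈ 3.247461.
threshold ≈ 1.70*3.247461 = 5.5206837 ≈ 5.5207.

5.5207


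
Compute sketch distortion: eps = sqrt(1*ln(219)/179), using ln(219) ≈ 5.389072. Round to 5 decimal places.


ln(219) ≈ 5.389072.
1*ln(N)/m ≈ 1*5.389072/179 ≈ 0.03010655.
eps = sqrt(0.03010655) ≈ 0.1735124 ≈ 0.17351.

0.17351


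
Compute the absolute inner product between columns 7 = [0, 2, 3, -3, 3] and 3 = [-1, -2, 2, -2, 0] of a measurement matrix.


Inner product: 0*-1 + 2*-2 + 3*2 + -3*-2 + 3*0
Products: [0, -4, 6, 6, 0]
Sum = 8.
|dot| = 8.

8


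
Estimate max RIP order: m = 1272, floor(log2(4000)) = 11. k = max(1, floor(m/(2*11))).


floor(log2(4000)) = 11.
2*11 = 22.
m/(2*floor(log2(n))) = 1272/22 ≈ 57.8182.
floor = 57.
k = max(1, 57) = 57.

57


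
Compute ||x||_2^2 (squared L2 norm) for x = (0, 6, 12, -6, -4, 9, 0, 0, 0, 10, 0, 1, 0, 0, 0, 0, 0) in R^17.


Non-zero entries: [(1, 6), (2, 12), (3, -6), (4, -4), (5, 9), (9, 10), (11, 1)]
Squares: [36, 144, 36, 16, 81, 100, 1]
||x||_2^2 = sum = 414.

414


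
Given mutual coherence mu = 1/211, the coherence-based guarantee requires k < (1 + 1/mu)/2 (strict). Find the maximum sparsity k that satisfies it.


1/mu = 211.
1 + 1/mu = 212.
(1 + 1/mu)/2 = 106 is an integer and the inequality is strict, so k_max = 106 - 1 = 105.

105


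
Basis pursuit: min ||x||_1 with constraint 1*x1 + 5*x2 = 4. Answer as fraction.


Axis intercepts:
  x1 = 4, x2 = 0: L1 = 4
  x1 = 0, x2 = 4/5: L1 = 4/5
x* = (0, 4/5)
||x*||_1 = 4/5.

4/5


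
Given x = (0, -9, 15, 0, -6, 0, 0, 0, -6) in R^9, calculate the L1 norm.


Non-zero entries: [(1, -9), (2, 15), (4, -6), (8, -6)]
Absolute values: [9, 15, 6, 6]
||x||_1 = sum = 36.

36


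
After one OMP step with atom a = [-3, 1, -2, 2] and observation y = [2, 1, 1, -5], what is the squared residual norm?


a^T a = 18.
a^T y = -17.
coeff = -17/18 = -17/18.
||r||^2 = 269/18.

269/18


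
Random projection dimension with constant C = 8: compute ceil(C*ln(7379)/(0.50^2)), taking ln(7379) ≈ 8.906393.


ln(7379) ≈ 8.906393.
eps^2 = 0.50^2 = 0.25.
C*ln(N)/eps^2 ≈ 8*8.906393/0.25 ≈ 285.0046.
m = ceil(285.0046) = 286.

286


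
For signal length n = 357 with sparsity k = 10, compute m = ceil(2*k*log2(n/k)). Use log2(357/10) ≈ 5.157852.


log2(n/k) = log2(357/10) ≈ 5.157852.
2*k*log2(n/k) ≈ 2*10*5.157852 = 103.15704.
m = ceil(103.15704) = 104.

104


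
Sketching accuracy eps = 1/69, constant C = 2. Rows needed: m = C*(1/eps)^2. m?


1/eps = 69.
(1/eps)^2 = 4761.
m = 2*4761 = 9522.

9522


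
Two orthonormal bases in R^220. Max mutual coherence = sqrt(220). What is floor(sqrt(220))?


14^2 = 196 <= 220 < 225 = 15^2, so 14 <= sqrt(220) < 15.
floor(sqrt(220)) = 14.

14


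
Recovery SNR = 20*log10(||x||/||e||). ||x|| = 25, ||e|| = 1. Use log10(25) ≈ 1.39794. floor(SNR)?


||x||/||e|| = 25/1 = 25.
log10(25) ≈ 1.39794.
20*log10(||x||/||e||) ≈ 20*1.39794 = 27.9588.
floor(27.9588) = 27.

27


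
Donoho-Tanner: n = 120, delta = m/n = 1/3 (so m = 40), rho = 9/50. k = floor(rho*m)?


m = 1/3*120 = 40.
rho = 9/50.
rho*m = 9/50*40 = 7.2.
k = floor(7.2) = 7.

7


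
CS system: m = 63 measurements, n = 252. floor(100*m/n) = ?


100*m/n = 100*63/252 ≈ 25.0.
floor = 25.

25


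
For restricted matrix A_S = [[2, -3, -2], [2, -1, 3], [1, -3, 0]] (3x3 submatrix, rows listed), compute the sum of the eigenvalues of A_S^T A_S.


Sum of eigenvalues of A_S^T A_S = trace(A_S^T A_S) = sum of squared column norms of A_S.
A_S^T A_S diagonal: [9, 19, 13].
trace = 9 + 19 + 13 = 41.

41


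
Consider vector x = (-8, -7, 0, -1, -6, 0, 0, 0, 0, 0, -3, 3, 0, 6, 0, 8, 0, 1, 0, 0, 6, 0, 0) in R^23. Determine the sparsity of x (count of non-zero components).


Non-zero positions: [0, 1, 3, 4, 10, 11, 13, 15, 17, 20].
Sparsity = 10.

10


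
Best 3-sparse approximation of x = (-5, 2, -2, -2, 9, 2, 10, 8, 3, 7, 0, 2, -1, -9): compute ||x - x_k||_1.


Sorted |x_i| descending: [10, 9, 9, 8, 7, 5, 3, 2, 2, 2, 2, 2, 1, 0]
Keep top 3: [10, 9, 9]
Tail entries: [8, 7, 5, 3, 2, 2, 2, 2, 2, 1, 0]
L1 error = sum of tail = 34.

34


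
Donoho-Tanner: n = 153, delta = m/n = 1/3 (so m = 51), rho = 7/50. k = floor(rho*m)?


m = 1/3*153 = 51.
rho = 7/50.
rho*m = 7/50*51 = 7.14.
k = floor(7.14) = 7.

7


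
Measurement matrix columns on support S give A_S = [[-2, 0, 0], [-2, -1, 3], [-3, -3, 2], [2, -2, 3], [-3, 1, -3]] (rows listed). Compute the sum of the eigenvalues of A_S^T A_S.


Sum of eigenvalues of A_S^T A_S = trace(A_S^T A_S) = sum of squared column norms of A_S.
A_S^T A_S diagonal: [30, 15, 31].
trace = 30 + 15 + 31 = 76.

76


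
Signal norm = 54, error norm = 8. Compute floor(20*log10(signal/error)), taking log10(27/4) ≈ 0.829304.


||x||/||e|| = 54/8 = 27/4.
log10(27/4) ≈ 0.829304.
20*log10(||x||/||e||) ≈ 20*0.829304 = 16.58608.
floor(16.58608) = 16.

16


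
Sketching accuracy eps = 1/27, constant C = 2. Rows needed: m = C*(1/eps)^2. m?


1/eps = 27.
(1/eps)^2 = 729.
m = 2*729 = 1458.

1458


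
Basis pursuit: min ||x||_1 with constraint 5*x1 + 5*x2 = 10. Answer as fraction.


Axis intercepts:
  x1 = 2, x2 = 0: L1 = 2
  x1 = 0, x2 = 2: L1 = 2
x* = (2, 0)
||x*||_1 = 2.

2


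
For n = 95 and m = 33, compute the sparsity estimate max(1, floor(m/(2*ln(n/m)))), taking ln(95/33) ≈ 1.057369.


n/m = 95/33.
ln(n/m) ≈ 1.057369.
2*ln(n/m) ≈ 2.114738.
m/(2*ln(n/m)) ≈ 33/2.114738 ≈ 15.6048.
floor = 15.
k_max = max(1, 15) = 15.

15


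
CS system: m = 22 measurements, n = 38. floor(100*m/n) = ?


100*m/n = 100*22/38 ≈ 57.8947.
floor = 57.

57


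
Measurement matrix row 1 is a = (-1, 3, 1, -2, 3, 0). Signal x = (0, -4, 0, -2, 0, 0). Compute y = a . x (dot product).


Non-zero terms: ['3*-4', '-2*-2']
Products: [-12, 4]
y = sum = -8.

-8


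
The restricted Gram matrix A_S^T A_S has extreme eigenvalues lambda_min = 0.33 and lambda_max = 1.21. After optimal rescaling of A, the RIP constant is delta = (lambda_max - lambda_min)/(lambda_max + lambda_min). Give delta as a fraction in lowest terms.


lambda_max - lambda_min = 1.21 - 0.33 = 0.88.
lambda_max + lambda_min = 1.21 + 0.33 = 1.54.
delta = 0.88/1.54 = 88/154 = 4/7.

4/7


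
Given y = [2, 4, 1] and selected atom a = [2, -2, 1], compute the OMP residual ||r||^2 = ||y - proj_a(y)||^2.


a^T a = 9.
a^T y = -3.
coeff = -3/9 = -1/3.
||r||^2 = 20.

20


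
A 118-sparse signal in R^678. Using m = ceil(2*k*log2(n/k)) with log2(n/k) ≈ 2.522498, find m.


log2(n/k) = log2(678/118) ≈ 2.522498.
2*k*log2(n/k) ≈ 2*118*2.522498 = 595.309528.
m = ceil(595.309528) = 596.

596


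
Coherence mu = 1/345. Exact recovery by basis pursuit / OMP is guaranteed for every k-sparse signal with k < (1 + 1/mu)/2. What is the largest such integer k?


1/mu = 345.
1 + 1/mu = 346.
(1 + 1/mu)/2 = 173 is an integer and the inequality is strict, so k_max = 173 - 1 = 172.

172


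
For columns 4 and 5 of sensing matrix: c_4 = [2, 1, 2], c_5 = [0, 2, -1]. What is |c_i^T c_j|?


Inner product: 2*0 + 1*2 + 2*-1
Products: [0, 2, -2]
Sum = 0.
|dot| = 0.

0


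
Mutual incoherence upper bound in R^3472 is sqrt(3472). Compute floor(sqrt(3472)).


58^2 = 3364 <= 3472 < 3481 = 59^2, so 58 <= sqrt(3472) < 59.
floor(sqrt(3472)) = 58.

58


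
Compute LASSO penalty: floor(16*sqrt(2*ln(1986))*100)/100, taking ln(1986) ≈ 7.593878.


ln(1986) ≈ 7.593878.
2*ln(n) ≈ 15.187756.
sqrt(2*ln(n)) ≈ sqrt(15.187756) ≈ 3.897147.
lambda ≈ 16*3.897147 = 62.354352.
floor(lambda*100)/100 = 62.35.

62.35


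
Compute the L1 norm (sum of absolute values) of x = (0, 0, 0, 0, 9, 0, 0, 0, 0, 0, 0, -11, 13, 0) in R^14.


Non-zero entries: [(4, 9), (11, -11), (12, 13)]
Absolute values: [9, 11, 13]
||x||_1 = sum = 33.

33


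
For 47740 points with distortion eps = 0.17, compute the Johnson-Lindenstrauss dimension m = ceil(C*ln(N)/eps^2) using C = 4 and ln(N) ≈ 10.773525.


ln(47740) ≈ 10.773525.
eps^2 = 0.17^2 = 0.0289.
C*ln(N)/eps^2 ≈ 4*10.773525/0.0289 ≈ 1491.1453.
m = ceil(1491.1453) = 1492.

1492


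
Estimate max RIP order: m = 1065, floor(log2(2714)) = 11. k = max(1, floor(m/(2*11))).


floor(log2(2714)) = 11.
2*11 = 22.
m/(2*floor(log2(n))) = 1065/22 ≈ 48.4091.
floor = 48.
k = max(1, 48) = 48.

48


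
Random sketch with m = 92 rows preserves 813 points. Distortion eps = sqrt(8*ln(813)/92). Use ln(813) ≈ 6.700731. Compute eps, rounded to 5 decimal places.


ln(813) ≈ 6.700731.
8*ln(N)/m ≈ 8*6.700731/92 ≈ 0.58267226.
eps = sqrt(0.58267226) ≈ 0.7633297 ≈ 0.76333.

0.76333


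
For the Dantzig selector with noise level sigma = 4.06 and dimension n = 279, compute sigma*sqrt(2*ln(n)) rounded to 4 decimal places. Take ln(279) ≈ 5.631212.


ln(279) ≈ 5.631212.
2*ln(n) ≈ 11.262424.
sqrt(2*ln(n)) ≈ sqrt(11.262424) ≈ 3.355954.
threshold ≈ 4.06*3.355954 = 13.62517324 ≈ 13.6252.

13.6252


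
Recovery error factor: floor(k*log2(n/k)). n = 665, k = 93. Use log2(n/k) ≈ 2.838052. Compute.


log2(n/k) = log2(665/93) ≈ 2.838052.
k*log2(n/k) ≈ 93*2.838052 = 263.938836.
floor(263.938836) = 263.

263


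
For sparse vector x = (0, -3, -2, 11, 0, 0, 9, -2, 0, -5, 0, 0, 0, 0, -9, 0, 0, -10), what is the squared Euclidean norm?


Non-zero entries: [(1, -3), (2, -2), (3, 11), (6, 9), (7, -2), (9, -5), (14, -9), (17, -10)]
Squares: [9, 4, 121, 81, 4, 25, 81, 100]
||x||_2^2 = sum = 425.

425


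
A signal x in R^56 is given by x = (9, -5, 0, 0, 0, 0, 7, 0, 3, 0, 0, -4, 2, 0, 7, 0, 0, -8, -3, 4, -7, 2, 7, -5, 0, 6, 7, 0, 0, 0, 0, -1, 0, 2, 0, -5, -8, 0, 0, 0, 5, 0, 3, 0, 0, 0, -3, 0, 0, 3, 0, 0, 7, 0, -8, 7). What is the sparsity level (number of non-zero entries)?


Non-zero positions: [0, 1, 6, 8, 11, 12, 14, 17, 18, 19, 20, 21, 22, 23, 25, 26, 31, 33, 35, 36, 40, 42, 46, 49, 52, 54, 55].
Sparsity = 27.

27


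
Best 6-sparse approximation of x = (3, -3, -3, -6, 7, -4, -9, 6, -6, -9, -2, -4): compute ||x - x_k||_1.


Sorted |x_i| descending: [9, 9, 7, 6, 6, 6, 4, 4, 3, 3, 3, 2]
Keep top 6: [9, 9, 7, 6, 6, 6]
Tail entries: [4, 4, 3, 3, 3, 2]
L1 error = sum of tail = 19.

19


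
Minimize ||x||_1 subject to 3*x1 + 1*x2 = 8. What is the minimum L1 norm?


Axis intercepts:
  x1 = 8/3, x2 = 0: L1 = 8/3
  x1 = 0, x2 = 8: L1 = 8
x* = (8/3, 0)
||x*||_1 = 8/3.

8/3


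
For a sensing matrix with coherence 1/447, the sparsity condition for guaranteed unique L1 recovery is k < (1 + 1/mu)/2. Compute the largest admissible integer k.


1/mu = 447.
1 + 1/mu = 448.
(1 + 1/mu)/2 = 224 is an integer and the inequality is strict, so k_max = 224 - 1 = 223.

223


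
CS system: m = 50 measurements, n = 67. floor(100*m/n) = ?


100*m/n = 100*50/67 ≈ 74.6269.
floor = 74.

74


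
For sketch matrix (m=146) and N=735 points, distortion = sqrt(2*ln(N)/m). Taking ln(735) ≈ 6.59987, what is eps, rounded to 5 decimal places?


ln(735) ≈ 6.59987.
2*ln(N)/m ≈ 2*6.59987/146 ≈ 0.09040918.
eps = sqrt(0.09040918) ≈ 0.3006812 ≈ 0.30068.

0.30068


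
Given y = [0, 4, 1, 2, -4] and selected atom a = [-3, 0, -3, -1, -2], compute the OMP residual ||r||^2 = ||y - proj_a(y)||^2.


a^T a = 23.
a^T y = 3.
coeff = 3/23 = 3/23.
||r||^2 = 842/23.

842/23


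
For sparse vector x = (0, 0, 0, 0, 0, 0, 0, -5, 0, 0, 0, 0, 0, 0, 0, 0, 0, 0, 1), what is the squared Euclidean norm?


Non-zero entries: [(7, -5), (18, 1)]
Squares: [25, 1]
||x||_2^2 = sum = 26.

26


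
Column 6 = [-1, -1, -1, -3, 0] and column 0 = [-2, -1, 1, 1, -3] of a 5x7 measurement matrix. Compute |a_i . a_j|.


Inner product: -1*-2 + -1*-1 + -1*1 + -3*1 + 0*-3
Products: [2, 1, -1, -3, 0]
Sum = -1.
|dot| = 1.

1


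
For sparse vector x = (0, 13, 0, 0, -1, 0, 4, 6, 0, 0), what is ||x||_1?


Non-zero entries: [(1, 13), (4, -1), (6, 4), (7, 6)]
Absolute values: [13, 1, 4, 6]
||x||_1 = sum = 24.

24


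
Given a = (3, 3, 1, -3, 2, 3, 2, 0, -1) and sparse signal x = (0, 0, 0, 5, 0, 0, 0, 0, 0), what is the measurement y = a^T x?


Non-zero terms: ['-3*5']
Products: [-15]
y = sum = -15.

-15


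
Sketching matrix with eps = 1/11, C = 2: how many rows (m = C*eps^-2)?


1/eps = 11.
(1/eps)^2 = 121.
m = 2*121 = 242.

242


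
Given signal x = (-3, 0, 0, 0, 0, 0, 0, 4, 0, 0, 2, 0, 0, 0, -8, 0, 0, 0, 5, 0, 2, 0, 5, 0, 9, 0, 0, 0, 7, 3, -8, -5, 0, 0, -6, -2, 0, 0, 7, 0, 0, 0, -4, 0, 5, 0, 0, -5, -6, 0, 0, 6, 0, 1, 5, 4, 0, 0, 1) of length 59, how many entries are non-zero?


Non-zero positions: [0, 7, 10, 14, 18, 20, 22, 24, 28, 29, 30, 31, 34, 35, 38, 42, 44, 47, 48, 51, 53, 54, 55, 58].
Sparsity = 24.

24


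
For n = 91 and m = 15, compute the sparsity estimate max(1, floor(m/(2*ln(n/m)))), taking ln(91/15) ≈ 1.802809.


n/m = 91/15.
ln(n/m) ≈ 1.802809.
2*ln(n/m) ≈ 3.605618.
m/(2*ln(n/m)) ≈ 15/3.605618 ≈ 4.1602.
floor = 4.
k_max = max(1, 4) = 4.

4


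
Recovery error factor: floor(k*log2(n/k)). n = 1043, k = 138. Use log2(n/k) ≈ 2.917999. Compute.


log2(n/k) = log2(1043/138) ≈ 2.917999.
k*log2(n/k) ≈ 138*2.917999 = 402.683862.
floor(402.683862) = 402.

402


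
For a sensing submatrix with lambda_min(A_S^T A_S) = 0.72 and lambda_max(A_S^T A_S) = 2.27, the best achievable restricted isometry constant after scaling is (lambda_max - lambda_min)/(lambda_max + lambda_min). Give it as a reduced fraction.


lambda_max - lambda_min = 2.27 - 0.72 = 1.55.
lambda_max + lambda_min = 2.27 + 0.72 = 2.99.
delta = 1.55/2.99 = 155/299.

155/299


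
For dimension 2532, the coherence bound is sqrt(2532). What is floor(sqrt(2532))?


50^2 = 2500 <= 2532 < 2601 = 51^2, so 50 <= sqrt(2532) < 51.
floor(sqrt(2532)) = 50.

50


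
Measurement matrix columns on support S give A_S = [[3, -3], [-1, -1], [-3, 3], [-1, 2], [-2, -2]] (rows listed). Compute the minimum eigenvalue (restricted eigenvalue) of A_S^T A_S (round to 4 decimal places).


A_S^T A_S = [[24, -15], [-15, 27]].
trace = 51.
det = 423.
disc = trace^2 - 4*det = 2601 - 4*423 = 909.
sqrt(909) ≈ 30.149627.
lam_min = (51 - sqrt(909))/2 ≈ (51 - 30.149627)/2 = 10.4251865 ≈ 10.4252.

10.4252


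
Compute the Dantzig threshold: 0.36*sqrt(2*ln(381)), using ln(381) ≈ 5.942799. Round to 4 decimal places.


ln(381) ≈ 5.942799.
2*ln(n) ≈ 11.885598.
sqrt(2*ln(n)) ≈ sqrt(11.885598) ≈ 3.44755.
threshold ≈ 0.36*3.44755 = 1.241118 ≈ 1.2411.

1.2411


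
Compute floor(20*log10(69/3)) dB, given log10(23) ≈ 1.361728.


||x||/||e|| = 69/3 = 23.
log10(23) ≈ 1.361728.
20*log10(||x||/||e||) ≈ 20*1.361728 = 27.23456.
floor(27.23456) = 27.

27


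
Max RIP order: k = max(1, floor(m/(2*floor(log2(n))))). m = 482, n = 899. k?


floor(log2(899)) = 9.
2*9 = 18.
m/(2*floor(log2(n))) = 482/18 ≈ 26.7778.
floor = 26.
k = max(1, 26) = 26.

26
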